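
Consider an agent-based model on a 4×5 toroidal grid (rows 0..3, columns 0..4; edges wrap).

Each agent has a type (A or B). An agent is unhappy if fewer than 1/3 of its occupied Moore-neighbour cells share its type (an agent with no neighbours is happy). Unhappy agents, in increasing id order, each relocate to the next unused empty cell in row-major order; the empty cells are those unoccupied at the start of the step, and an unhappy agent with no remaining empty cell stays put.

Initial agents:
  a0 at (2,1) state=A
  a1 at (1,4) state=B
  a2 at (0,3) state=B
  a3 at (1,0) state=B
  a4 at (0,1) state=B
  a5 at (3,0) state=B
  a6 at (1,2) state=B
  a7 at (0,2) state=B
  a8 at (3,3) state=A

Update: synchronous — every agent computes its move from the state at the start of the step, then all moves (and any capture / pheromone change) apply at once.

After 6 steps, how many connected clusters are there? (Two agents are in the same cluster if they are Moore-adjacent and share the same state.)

t=1: a0@(0,0):A a1@(1,4):B a2@(0,3):B a3@(1,0):B a4@(0,1):B a5@(3,0):B a6@(1,2):B a7@(0,2):B a8@(0,4):A
t=2: a0@(1,1):A a1@(1,4):B a2@(0,3):B a3@(1,0):B a4@(0,1):B a5@(3,0):B a6@(1,2):B a7@(0,2):B a8@(1,3):A
t=3: a0@(0,0):A a1@(1,4):B a2@(0,3):B a3@(1,0):B a4@(0,1):B a5@(3,0):B a6@(1,2):B a7@(0,2):B a8@(0,4):A
t=4: a0@(1,1):A a1@(1,4):B a2@(0,3):B a3@(1,0):B a4@(0,1):B a5@(3,0):B a6@(1,2):B a7@(0,2):B a8@(1,3):A
t=5: a0@(0,0):A a1@(1,4):B a2@(0,3):B a3@(1,0):B a4@(0,1):B a5@(3,0):B a6@(1,2):B a7@(0,2):B a8@(0,4):A
t=6: a0@(1,1):A a1@(1,4):B a2@(0,3):B a3@(1,0):B a4@(0,1):B a5@(3,0):B a6@(1,2):B a7@(0,2):B a8@(1,3):A

3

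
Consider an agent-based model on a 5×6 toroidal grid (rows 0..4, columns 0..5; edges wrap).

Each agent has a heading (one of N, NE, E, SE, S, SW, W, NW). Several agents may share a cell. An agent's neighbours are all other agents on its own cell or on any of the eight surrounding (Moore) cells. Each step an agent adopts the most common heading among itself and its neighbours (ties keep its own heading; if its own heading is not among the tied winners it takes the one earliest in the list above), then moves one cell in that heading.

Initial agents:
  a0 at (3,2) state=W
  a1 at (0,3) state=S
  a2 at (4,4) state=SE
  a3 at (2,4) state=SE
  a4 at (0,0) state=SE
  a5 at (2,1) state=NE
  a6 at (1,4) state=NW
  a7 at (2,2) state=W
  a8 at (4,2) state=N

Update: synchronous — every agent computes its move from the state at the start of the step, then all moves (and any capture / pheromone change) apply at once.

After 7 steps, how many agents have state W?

t=1: a0@(3,1):W a1@(1,3):S a2@(0,5):SE a3@(3,5):SE a4@(1,1):SE a5@(2,0):W a6@(0,3):NW a7@(2,1):W a8@(3,2):N
t=2: a0@(3,0):W a1@(2,3):S a2@(1,0):SE a3@(4,0):SE a4@(1,0):W a5@(2,5):W a6@(4,2):NW a7@(2,0):W a8@(3,1):W
t=3: a0@(3,5):W a1@(3,3):S a2@(1,5):W a3@(4,5):W a4@(1,5):W a5@(2,4):W a6@(3,1):NW a7@(2,5):W a8@(3,0):W
t=4: a0@(3,4):W a1@(4,3):S a2@(1,4):W a3@(4,4):W a4@(1,4):W a5@(2,3):W a6@(2,0):NW a7@(2,4):W a8@(3,5):W
t=5: a0@(3,3):W a1@(4,2):W a2@(1,3):W a3@(4,3):W a4@(1,3):W a5@(2,2):W a6@(1,5):NW a7@(2,3):W a8@(3,4):W
t=6: a0@(3,2):W a1@(4,1):W a2@(1,2):W a3@(4,2):W a4@(1,2):W a5@(2,1):W a6@(0,4):NW a7@(2,2):W a8@(3,3):W
t=7: a0@(3,1):W a1@(4,0):W a2@(1,1):W a3@(4,1):W a4@(1,1):W a5@(2,0):W a6@(4,3):NW a7@(2,1):W a8@(3,2):W

8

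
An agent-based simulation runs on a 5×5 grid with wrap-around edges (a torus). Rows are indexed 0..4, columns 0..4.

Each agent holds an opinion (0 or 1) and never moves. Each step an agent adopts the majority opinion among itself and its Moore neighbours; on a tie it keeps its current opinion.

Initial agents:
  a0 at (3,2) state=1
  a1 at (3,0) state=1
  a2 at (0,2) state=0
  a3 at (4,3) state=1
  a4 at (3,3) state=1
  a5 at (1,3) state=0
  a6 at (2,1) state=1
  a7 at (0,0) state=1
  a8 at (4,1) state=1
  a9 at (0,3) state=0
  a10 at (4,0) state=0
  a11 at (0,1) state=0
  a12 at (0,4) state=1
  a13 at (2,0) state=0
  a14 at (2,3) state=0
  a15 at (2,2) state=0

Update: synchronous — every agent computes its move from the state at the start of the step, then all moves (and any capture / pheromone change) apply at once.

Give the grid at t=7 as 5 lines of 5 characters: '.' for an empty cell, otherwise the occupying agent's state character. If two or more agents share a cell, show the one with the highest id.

t=1: a0@(3,2):1 a1@(3,0):1 a2@(0,2):0 a3@(4,3):1 a4@(3,3):1 a5@(1,3):0 a6@(2,1):1 a7@(0,0):1 a8@(4,1):1 a9@(0,3):0 a10@(4,0):1 a11@(0,1):0 a12@(0,4):1 a13@(2,0):1 a14@(2,3):0 a15@(2,2):0
t=2: a0@(3,2):1 a1@(3,0):1 a2@(0,2):0 a3@(4,3):1 a4@(3,3):1 a5@(1,3):0 a6@(2,1):1 a7@(0,0):1 a8@(4,1):1 a9@(0,3):0 a10@(4,0):1 a11@(0,1):1 a12@(0,4):1 a13@(2,0):1 a14@(2,3):0 a15@(2,2):0
t=3: (unchanged — steady state)

11001
...0.
1100.
1.11.
11.1.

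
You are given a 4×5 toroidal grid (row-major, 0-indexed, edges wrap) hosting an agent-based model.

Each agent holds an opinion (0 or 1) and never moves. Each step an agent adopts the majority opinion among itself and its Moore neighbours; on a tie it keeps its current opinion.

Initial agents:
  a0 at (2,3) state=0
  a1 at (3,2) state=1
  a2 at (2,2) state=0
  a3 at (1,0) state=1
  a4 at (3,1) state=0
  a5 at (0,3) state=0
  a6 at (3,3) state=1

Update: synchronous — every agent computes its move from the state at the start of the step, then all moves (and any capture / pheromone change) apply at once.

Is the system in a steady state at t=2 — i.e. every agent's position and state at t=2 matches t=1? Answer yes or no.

no

t=1: a0@(2,3):0 a1@(3,2):0 a2@(2,2):0 a3@(1,0):1 a4@(3,1):0 a5@(0,3):1 a6@(3,3):0
t=2: a0@(2,3):0 a1@(3,2):0 a2@(2,2):0 a3@(1,0):1 a4@(3,1):0 a5@(0,3):0 a6@(3,3):0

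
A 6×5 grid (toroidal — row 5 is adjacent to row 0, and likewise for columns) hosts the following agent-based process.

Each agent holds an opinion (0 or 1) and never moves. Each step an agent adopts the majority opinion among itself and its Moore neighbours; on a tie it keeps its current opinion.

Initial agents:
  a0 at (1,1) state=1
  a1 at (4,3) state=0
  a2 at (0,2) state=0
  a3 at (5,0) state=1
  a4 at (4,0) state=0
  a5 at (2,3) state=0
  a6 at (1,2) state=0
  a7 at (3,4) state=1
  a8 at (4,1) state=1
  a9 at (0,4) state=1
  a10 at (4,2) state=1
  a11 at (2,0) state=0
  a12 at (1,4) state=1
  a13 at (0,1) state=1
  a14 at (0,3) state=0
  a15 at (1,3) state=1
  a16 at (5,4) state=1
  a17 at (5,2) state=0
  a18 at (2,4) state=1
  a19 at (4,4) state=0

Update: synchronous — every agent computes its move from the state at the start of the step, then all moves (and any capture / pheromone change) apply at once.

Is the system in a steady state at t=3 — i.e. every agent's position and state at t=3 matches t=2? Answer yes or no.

t=1: a0@(1,1):0 a1@(4,3):0 a2@(0,2):0 a3@(5,0):1 a4@(4,0):1 a5@(2,3):1 a6@(1,2):0 a7@(3,4):0 a8@(4,1):1 a9@(0,4):1 a10@(4,2):1 a11@(2,0):1 a12@(1,4):1 a13@(0,1):1 a14@(0,3):0 a15@(1,3):1 a16@(5,4):0 a17@(5,2):0 a18@(2,4):1 a19@(4,4):0
t=2: a0@(1,1):0 a1@(4,3):0 a2@(0,2):0 a3@(5,0):1 a4@(4,0):1 a5@(2,3):1 a6@(1,2):0 a7@(3,4):1 a8@(4,1):1 a9@(0,4):1 a10@(4,2):1 a11@(2,0):1 a12@(1,4):1 a13@(0,1):0 a14@(0,3):0 a15@(1,3):1 a16@(5,4):0 a17@(5,2):0 a18@(2,4):1 a19@(4,4):0
t=3: (unchanged — steady state)

yes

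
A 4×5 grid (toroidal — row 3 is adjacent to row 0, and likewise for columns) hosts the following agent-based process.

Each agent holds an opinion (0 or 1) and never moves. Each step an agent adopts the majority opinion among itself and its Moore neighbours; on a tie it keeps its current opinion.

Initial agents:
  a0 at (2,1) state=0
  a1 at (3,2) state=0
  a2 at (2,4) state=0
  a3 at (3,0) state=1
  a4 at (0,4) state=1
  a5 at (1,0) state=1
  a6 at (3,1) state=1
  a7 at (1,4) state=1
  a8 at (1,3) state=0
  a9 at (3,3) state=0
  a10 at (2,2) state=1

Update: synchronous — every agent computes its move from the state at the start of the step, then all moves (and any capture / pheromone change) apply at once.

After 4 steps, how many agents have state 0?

t=1: a0@(2,1):1 a1@(3,2):0 a2@(2,4):0 a3@(3,0):1 a4@(0,4):1 a5@(1,0):1 a6@(3,1):1 a7@(1,4):1 a8@(1,3):1 a9@(3,3):0 a10@(2,2):0
t=2: a0@(2,1):1 a1@(3,2):0 a2@(2,4):1 a3@(3,0):1 a4@(0,4):1 a5@(1,0):1 a6@(3,1):1 a7@(1,4):1 a8@(1,3):1 a9@(3,3):0 a10@(2,2):0
t=3: (unchanged — steady state)

3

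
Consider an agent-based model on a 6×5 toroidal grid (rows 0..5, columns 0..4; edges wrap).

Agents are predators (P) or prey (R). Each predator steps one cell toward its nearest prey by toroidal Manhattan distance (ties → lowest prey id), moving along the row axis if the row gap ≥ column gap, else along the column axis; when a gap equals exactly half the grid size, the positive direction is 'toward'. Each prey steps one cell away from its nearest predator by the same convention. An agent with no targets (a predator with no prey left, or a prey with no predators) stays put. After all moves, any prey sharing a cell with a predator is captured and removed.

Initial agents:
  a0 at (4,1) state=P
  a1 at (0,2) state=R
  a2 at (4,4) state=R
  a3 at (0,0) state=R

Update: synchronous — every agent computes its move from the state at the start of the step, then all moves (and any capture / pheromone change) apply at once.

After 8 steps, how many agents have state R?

3

t=1: a0@(4,0):P a1@(1,2):R a2@(4,3):R a3@(1,0):R
t=2: a0@(4,4):P a1@(0,2):R a2@(4,2):R a3@(0,0):R
t=3: a0@(4,3):P a1@(1,2):R a2@(4,1):R a3@(1,0):R
t=4: a0@(4,2):P a1@(0,2):R a2@(4,0):R a3@(0,0):R
t=5: a0@(5,2):P a1@(1,2):R a2@(4,4):R a3@(1,0):R
t=6: a0@(0,2):P a1@(2,2):R a2@(4,0):R a3@(2,0):R
t=7: a0@(1,2):P a1@(3,2):R a2@(3,0):R a3@(3,0):R
t=8: a0@(2,2):P a1@(4,2):R a2@(4,0):R a3@(4,0):R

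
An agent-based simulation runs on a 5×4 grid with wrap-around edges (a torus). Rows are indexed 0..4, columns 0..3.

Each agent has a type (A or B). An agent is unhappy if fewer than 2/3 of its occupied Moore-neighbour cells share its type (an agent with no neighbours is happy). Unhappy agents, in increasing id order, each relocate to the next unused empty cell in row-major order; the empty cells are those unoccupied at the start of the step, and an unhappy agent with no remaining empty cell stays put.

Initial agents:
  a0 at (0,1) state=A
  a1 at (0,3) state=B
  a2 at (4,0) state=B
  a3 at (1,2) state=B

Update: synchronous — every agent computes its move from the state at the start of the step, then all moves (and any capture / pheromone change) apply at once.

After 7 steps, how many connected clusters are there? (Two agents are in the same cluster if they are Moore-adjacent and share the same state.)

t=1: a0@(0,0):A a1@(0,3):B a2@(0,2):B a3@(1,0):B
t=2: a0@(0,1):A a1@(0,3):B a2@(0,2):B a3@(1,1):B
t=3: a0@(0,0):A a1@(0,3):B a2@(0,2):B a3@(1,0):B
t=4: a0@(0,1):A a1@(0,3):B a2@(0,2):B a3@(1,1):B
t=5: a0@(0,0):A a1@(0,3):B a2@(0,2):B a3@(1,0):B
t=6: a0@(0,1):A a1@(0,3):B a2@(0,2):B a3@(1,1):B
t=7: a0@(0,0):A a1@(0,3):B a2@(0,2):B a3@(1,0):B

2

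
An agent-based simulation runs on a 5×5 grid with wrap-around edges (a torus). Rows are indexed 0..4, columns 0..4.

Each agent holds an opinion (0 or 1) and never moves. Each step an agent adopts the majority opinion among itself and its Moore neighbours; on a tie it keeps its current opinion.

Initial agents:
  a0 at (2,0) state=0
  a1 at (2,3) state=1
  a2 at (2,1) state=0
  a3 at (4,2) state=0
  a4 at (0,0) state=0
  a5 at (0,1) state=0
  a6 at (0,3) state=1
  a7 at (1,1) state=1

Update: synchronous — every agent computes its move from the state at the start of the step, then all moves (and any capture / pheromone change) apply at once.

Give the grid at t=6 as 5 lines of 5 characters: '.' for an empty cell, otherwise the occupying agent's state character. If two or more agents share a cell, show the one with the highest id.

t=1: a0@(2,0):0 a1@(2,3):1 a2@(2,1):0 a3@(4,2):0 a4@(0,0):0 a5@(0,1):0 a6@(0,3):1 a7@(1,1):0
t=2: (unchanged — steady state)

00.1.
.0...
00.1.
.....
..0..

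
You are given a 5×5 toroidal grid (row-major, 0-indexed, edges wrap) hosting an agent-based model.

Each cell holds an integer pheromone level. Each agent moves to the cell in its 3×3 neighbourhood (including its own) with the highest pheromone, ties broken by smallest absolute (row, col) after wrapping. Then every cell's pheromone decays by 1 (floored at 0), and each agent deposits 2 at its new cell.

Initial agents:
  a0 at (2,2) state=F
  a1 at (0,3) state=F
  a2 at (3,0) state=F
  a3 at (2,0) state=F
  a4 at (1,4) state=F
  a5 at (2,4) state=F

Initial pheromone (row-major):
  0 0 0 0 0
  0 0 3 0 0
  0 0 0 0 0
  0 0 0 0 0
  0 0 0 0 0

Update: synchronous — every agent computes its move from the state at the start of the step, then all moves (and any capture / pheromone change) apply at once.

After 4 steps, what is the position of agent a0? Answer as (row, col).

(1, 2)

t=1: a0@(1,2) a1@(1,2) a2@(2,0) a3@(1,0) a4@(0,0) a5@(1,0) | pheromone: 2 0 0 0 0 / 4 0 6 0 0 / 2 0 0 0 0 / 0 0 0 0 0 / 0 0 0 0 0
t=2: a0@(1,2) a1@(1,2) a2@(1,0) a3@(1,0) a4@(1,0) a5@(1,0) | pheromone: 1 0 0 0 0 / 11 0 9 0 0 / 1 0 0 0 0 / 0 0 0 0 0 / 0 0 0 0 0
t=3: a0@(1,2) a1@(1,2) a2@(1,0) a3@(1,0) a4@(1,0) a5@(1,0) | pheromone: 0 0 0 0 0 / 18 0 12 0 0 / 0 0 0 0 0 / 0 0 0 0 0 / 0 0 0 0 0
t=4: a0@(1,2) a1@(1,2) a2@(1,0) a3@(1,0) a4@(1,0) a5@(1,0) | pheromone: 0 0 0 0 0 / 25 0 15 0 0 / 0 0 0 0 0 / 0 0 0 0 0 / 0 0 0 0 0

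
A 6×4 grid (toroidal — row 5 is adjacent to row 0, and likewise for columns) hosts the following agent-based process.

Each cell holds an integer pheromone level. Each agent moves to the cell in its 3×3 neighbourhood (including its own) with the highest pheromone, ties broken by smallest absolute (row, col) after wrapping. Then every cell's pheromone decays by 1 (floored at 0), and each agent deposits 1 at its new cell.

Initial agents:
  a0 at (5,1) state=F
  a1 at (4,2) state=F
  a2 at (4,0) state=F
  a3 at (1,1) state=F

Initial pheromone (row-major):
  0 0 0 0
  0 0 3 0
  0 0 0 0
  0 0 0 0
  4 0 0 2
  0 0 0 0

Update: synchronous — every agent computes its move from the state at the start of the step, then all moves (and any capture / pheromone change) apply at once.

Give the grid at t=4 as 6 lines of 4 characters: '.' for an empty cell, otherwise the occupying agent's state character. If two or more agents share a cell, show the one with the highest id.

t=1: a0@(4,0) a1@(4,3) a2@(4,0) a3@(1,2) | pheromone: 0 0 0 0 / 0 0 3 0 / 0 0 0 0 / 0 0 0 0 / 5 0 0 2 / 0 0 0 0
t=2: a0@(4,0) a1@(4,0) a2@(4,0) a3@(1,2) | pheromone: 0 0 0 0 / 0 0 3 0 / 0 0 0 0 / 0 0 0 0 / 7 0 0 1 / 0 0 0 0
t=3: a0@(4,0) a1@(4,0) a2@(4,0) a3@(1,2) | pheromone: 0 0 0 0 / 0 0 3 0 / 0 0 0 0 / 0 0 0 0 / 9 0 0 0 / 0 0 0 0
t=4: a0@(4,0) a1@(4,0) a2@(4,0) a3@(1,2) | pheromone: 0 0 0 0 / 0 0 3 0 / 0 0 0 0 / 0 0 0 0 / 11 0 0 0 / 0 0 0 0

....
..F.
....
....
F...
....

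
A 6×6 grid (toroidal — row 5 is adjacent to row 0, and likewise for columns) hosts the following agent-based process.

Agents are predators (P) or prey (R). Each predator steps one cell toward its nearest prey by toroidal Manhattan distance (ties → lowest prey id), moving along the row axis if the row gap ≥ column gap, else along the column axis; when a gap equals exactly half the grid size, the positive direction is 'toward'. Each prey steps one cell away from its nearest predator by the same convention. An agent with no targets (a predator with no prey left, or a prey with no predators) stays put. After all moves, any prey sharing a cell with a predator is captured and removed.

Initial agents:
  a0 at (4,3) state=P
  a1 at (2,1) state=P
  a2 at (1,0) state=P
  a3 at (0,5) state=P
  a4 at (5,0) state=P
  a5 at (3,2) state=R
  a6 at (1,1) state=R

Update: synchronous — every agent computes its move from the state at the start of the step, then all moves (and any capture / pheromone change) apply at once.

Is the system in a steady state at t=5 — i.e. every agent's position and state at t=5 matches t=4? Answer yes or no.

t=1: a0@(3,3):P a1@(1,1):P a2@(1,1):P a3@(0,0):P a4@(0,0):P a5@(2,2):R a6@(0,1):R
t=2: a0@(2,3):P a1@(0,1):P a2@(0,1):P a3@(0,1):P a4@(0,1):P a5@(1,2):R a6@(5,1):R
t=3: a0@(1,3):P a1@(5,1):P a2@(5,1):P a3@(5,1):P a4@(5,1):P a5@(0,2):R a6@(4,1):R
t=4: a0@(0,3):P a1@(4,1):P a2@(4,1):P a3@(4,1):P a4@(4,1):P a5@(5,2):R a6@(3,1):R
t=5: a0@(5,3):P a1@(3,1):P a2@(3,1):P a3@(3,1):P a4@(3,1):P a5@(4,2):R a6@(2,1):R

no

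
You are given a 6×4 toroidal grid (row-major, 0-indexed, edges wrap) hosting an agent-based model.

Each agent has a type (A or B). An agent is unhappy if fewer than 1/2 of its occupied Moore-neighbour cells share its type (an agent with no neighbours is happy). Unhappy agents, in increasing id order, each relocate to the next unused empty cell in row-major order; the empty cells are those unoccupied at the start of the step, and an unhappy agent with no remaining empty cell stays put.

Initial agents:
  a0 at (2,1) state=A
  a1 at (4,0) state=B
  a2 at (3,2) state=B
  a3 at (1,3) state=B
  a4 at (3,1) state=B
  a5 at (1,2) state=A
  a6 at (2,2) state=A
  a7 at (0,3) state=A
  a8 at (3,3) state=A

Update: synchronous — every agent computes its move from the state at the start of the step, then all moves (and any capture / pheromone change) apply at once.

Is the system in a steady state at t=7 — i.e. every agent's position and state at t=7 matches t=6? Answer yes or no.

yes

t=1: a0@(2,1):A a1@(4,0):B a2@(0,0):B a3@(0,1):B a4@(3,1):B a5@(1,2):A a6@(2,2):A a7@(0,3):A a8@(0,2):A
t=2: a0@(2,1):A a1@(4,0):B a2@(0,0):B a3@(1,0):B a4@(1,1):B a5@(1,2):A a6@(2,2):A a7@(0,3):A a8@(0,2):A
t=3: a0@(2,1):A a1@(4,0):B a2@(0,0):B a3@(1,0):B a4@(0,1):B a5@(1,2):A a6@(2,2):A a7@(0,3):A a8@(0,2):A
t=4: (unchanged — steady state)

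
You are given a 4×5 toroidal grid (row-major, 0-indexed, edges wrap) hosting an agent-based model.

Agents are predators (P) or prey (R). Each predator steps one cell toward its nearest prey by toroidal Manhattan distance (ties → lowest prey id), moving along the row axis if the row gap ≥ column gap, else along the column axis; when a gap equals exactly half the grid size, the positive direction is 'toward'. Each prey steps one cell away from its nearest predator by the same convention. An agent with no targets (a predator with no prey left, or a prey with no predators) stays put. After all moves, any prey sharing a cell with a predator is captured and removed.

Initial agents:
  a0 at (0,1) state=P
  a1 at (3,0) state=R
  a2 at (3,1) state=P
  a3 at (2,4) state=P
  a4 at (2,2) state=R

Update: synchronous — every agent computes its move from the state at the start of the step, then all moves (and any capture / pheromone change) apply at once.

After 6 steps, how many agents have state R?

t=1: a0@(3,1):P a2@(3,0):P a3@(3,4):P a4@(1,2):R
t=2: a0@(0,1):P a2@(0,0):P a3@(0,4):P a4@(0,2):R
t=3: a0@(0,2):P a2@(0,1):P a3@(0,3):P
t=4: (unchanged — steady state)

0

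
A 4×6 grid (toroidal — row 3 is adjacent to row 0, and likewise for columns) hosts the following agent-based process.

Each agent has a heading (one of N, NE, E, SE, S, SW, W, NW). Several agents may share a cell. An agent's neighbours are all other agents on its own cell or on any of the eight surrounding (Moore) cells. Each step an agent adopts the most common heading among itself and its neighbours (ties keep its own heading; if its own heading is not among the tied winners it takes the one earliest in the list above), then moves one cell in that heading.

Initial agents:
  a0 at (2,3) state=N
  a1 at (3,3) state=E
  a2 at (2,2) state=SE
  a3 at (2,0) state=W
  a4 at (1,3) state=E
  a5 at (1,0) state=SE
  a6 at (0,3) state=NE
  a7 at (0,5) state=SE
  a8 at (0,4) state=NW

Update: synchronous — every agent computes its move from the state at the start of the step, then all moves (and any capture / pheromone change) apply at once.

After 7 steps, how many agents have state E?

t=1: a0@(2,4):E a1@(3,4):E a2@(2,3):E a3@(2,5):W a4@(1,4):E a5@(2,1):SE a6@(0,4):E a7@(1,0):SE a8@(0,5):E
t=2: a0@(2,5):E a1@(3,5):E a2@(2,4):E a3@(2,0):E a4@(1,5):E a5@(3,2):SE a6@(0,5):E a7@(2,1):SE a8@(0,0):E
t=3: a0@(2,0):E a1@(3,0):E a2@(2,5):E a3@(2,1):E a4@(1,0):E a5@(0,3):SE a6@(0,0):E a7@(3,2):SE a8@(0,1):E
t=4: a0@(2,1):E a1@(3,1):E a2@(2,0):E a3@(2,2):E a4@(1,1):E a5@(1,4):SE a6@(0,1):E a7@(0,3):SE a8@(0,2):E
t=5: a0@(2,2):E a1@(3,2):E a2@(2,1):E a3@(2,3):E a4@(1,2):E a5@(2,5):SE a6@(0,2):E a7@(1,4):SE a8@(0,3):E
t=6: a0@(2,3):E a1@(3,3):E a2@(2,2):E a3@(2,4):E a4@(1,3):E a5@(3,0):SE a6@(0,3):E a7@(2,5):SE a8@(0,4):E
t=7: a0@(2,4):E a1@(3,4):E a2@(2,3):E a3@(2,5):E a4@(1,4):E a5@(0,1):SE a6@(0,4):E a7@(3,0):SE a8@(0,5):E

7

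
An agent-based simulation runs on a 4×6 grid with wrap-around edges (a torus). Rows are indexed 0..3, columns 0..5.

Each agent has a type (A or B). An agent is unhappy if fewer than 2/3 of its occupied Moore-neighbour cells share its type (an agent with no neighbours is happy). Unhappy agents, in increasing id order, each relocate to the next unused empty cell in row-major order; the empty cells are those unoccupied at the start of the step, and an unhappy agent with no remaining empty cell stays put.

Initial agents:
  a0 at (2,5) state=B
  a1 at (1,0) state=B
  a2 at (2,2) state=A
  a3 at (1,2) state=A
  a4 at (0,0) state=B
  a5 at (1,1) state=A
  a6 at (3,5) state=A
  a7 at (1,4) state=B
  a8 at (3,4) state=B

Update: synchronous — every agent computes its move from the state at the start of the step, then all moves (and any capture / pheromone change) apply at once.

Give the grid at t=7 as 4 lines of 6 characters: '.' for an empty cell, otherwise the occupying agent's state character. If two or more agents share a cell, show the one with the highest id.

t=1: a0@(2,5):B a1@(1,0):B a2@(2,2):A a3@(1,2):A a4@(0,1):B a5@(0,2):A a6@(0,3):A a7@(1,4):B a8@(0,4):B
t=2: a0@(2,5):B a1@(1,0):B a2@(2,2):A a3@(1,2):A a4@(0,0):B a5@(0,2):A a6@(0,5):A a7@(1,4):B a8@(1,1):B
t=3: a0@(2,5):B a1@(1,0):B a2@(0,1):A a3@(1,2):A a4@(0,0):B a5@(0,3):A a6@(0,4):A a7@(1,3):B a8@(1,5):B
t=4: a0@(2,5):B a1@(1,0):B a2@(0,2):A a3@(1,2):A a4@(0,0):B a5@(0,3):A a6@(0,5):A a7@(1,1):B a8@(1,5):B
t=5: a0@(2,5):B a1@(1,0):B a2@(0,2):A a3@(1,2):A a4@(0,0):B a5@(0,3):A a6@(0,1):A a7@(0,4):B a8@(1,5):B
t=6: a0@(2,5):B a1@(1,0):B a2@(0,2):A a3@(1,2):A a4@(0,0):B a5@(0,3):A a6@(0,5):A a7@(1,1):B a8@(1,5):B
t=7: a0@(2,5):B a1@(1,0):B a2@(0,2):A a3@(1,2):A a4@(0,0):B a5@(0,3):A a6@(0,1):A a7@(0,4):B a8@(1,5):B

BAAAB.
B.A..B
.....B
......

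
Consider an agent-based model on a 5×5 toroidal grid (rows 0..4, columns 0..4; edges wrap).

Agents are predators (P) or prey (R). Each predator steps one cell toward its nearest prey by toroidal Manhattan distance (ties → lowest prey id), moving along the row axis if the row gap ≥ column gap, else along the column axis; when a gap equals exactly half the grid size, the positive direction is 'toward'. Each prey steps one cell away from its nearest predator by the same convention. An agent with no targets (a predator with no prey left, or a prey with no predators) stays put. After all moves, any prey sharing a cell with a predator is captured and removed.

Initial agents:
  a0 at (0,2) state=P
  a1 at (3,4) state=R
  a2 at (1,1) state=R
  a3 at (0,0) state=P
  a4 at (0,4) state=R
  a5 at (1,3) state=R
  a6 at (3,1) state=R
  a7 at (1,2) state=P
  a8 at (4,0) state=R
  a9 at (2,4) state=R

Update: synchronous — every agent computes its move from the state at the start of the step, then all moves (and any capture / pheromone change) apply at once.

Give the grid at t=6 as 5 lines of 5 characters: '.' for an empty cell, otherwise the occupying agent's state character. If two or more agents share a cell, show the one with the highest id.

t=1: a0@(1,2):P a1@(2,4):R a2@(1,0):R a3@(0,4):P a4@(0,3):R a5@(1,4):R a6@(2,1):R a7@(1,1):P a8@(3,0):R a9@(3,4):R
t=2: a0@(1,1):P a1@(3,4):R a2@(1,4):R a3@(0,3):P a4@(0,2):R a5@(2,4):R a6@(3,1):R a7@(1,0):P a8@(2,0):R a9@(2,4):R
t=3: a0@(1,0):P a1@(2,4):R a2@(1,3):R a3@(0,2):P a4@(0,1):R a5@(3,4):R a6@(4,1):R a7@(1,4):P a8@(3,0):R a9@(3,4):R
t=4: a0@(2,0):P a1@(3,4):R a2@(1,2):R a3@(0,1):P a4@(0,0):R a5@(4,4):R a6@(3,1):R a7@(2,4):P a8@(4,0):R a9@(4,4):R
t=5: a0@(3,0):P a1@(4,4):R a2@(2,2):R a3@(0,0):P a4@(0,4):R a5@(0,4):R a6@(4,1):R a7@(3,4):P a9@(0,4):R
t=6: a0@(4,0):P a2@(2,3):R a3@(0,4):P a4@(0,3):R a5@(0,3):R a6@(0,1):R a7@(4,4):P a9@(0,3):R

.R.RP
.....
...R.
.....
P...P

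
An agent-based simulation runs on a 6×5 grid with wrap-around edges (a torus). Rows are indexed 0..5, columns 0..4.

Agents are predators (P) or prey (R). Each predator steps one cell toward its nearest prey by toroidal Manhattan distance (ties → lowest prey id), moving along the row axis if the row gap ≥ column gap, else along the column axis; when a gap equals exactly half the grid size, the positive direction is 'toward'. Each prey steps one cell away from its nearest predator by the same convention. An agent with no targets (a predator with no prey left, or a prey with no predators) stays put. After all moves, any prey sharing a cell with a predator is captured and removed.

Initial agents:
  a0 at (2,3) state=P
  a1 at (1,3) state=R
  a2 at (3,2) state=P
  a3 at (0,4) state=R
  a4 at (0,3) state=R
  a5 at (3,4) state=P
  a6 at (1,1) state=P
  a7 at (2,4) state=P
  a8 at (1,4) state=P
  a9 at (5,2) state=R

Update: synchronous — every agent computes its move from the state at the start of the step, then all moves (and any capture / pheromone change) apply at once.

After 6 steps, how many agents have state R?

3

t=1: a0@(1,3):P a1@(0,3):R a2@(4,2):P a3@(5,4):R a4@(5,3):R a5@(2,4):P a6@(1,2):P a7@(1,4):P a8@(1,3):P a9@(0,2):R
t=2: a0@(0,3):P a1@(5,3):R a2@(5,2):P a3@(4,4):R a4@(4,3):R a5@(1,4):P a6@(0,2):P a7@(0,4):P a8@(0,3):P
t=3: a0@(5,3):P a1@(4,3):R a2@(5,3):P a3@(3,4):R a4@(3,3):R a5@(0,4):P a6@(5,2):P a7@(5,4):P a8@(5,3):P
t=4: a0@(4,3):P a1@(3,3):R a2@(4,3):P a3@(2,4):R a4@(2,3):R a5@(5,4):P a6@(4,2):P a7@(4,4):P a8@(4,3):P
t=5: a0@(3,3):P a1@(2,3):R a2@(3,3):P a3@(1,4):R a4@(1,3):R a5@(4,4):P a6@(3,2):P a7@(3,4):P a8@(3,3):P
t=6: a0@(2,3):P a1@(1,3):R a2@(2,3):P a3@(0,4):R a4@(0,3):R a5@(3,4):P a6@(2,2):P a7@(2,4):P a8@(2,3):P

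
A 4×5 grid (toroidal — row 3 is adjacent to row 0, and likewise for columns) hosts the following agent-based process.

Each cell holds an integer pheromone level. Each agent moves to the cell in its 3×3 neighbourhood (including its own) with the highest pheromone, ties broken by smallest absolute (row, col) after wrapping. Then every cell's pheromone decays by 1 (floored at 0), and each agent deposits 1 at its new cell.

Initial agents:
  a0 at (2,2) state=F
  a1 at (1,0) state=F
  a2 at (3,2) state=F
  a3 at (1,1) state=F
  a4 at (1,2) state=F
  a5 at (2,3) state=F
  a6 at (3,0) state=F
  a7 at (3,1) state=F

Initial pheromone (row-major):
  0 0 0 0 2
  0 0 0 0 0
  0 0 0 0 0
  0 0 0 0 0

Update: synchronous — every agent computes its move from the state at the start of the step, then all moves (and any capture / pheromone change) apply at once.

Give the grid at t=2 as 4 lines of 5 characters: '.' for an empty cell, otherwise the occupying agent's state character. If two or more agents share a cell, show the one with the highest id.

FF..F
.....
.....
.....

t=1: a0@(1,1) a1@(0,4) a2@(0,1) a3@(0,0) a4@(0,1) a5@(1,2) a6@(0,4) a7@(0,0) | pheromone: 2 2 0 0 3 / 0 1 1 0 0 / 0 0 0 0 0 / 0 0 0 0 0
t=2: a0@(0,0) a1@(0,4) a2@(0,0) a3@(0,4) a4@(0,0) a5@(0,1) a6@(0,4) a7@(0,4) | pheromone: 4 2 0 0 6 / 0 0 0 0 0 / 0 0 0 0 0 / 0 0 0 0 0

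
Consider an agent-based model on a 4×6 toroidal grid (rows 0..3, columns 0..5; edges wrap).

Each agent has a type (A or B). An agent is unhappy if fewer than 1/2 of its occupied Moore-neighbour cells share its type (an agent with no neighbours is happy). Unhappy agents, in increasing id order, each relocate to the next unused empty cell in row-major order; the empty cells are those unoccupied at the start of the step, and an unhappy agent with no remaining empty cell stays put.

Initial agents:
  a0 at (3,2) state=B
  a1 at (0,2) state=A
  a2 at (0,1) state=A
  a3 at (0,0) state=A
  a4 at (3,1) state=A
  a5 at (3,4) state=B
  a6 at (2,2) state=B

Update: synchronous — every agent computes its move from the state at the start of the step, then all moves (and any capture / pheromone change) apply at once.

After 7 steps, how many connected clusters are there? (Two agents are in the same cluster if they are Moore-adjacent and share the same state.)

2

t=1: a0@(0,3):B a1@(0,2):A a2@(0,1):A a3@(0,0):A a4@(3,1):A a5@(3,4):B a6@(2,2):B
t=2: a0@(0,3):B a1@(0,2):A a2@(0,1):A a3@(0,0):A a4@(3,1):A a5@(3,4):B a6@(0,4):B
t=3: (unchanged — steady state)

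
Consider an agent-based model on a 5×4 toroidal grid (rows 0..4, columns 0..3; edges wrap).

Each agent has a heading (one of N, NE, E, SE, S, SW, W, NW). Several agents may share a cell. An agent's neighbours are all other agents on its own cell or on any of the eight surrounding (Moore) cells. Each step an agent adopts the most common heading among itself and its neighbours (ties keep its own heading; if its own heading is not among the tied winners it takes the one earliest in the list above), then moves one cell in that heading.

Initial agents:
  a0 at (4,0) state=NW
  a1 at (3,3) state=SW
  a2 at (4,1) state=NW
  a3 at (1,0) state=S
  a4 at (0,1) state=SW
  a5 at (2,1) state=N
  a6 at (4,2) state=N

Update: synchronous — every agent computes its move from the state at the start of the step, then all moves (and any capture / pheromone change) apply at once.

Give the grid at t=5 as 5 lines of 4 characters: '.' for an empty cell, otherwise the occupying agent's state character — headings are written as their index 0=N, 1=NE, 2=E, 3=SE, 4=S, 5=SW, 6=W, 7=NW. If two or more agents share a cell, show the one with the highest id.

7...
....
....
7.5.
75.7

t=1: a0@(3,3):NW a1@(4,2):SW a2@(3,0):NW a3@(2,0):S a4@(4,0):NW a5@(1,1):N a6@(0,1):SW
t=2: a0@(2,2):NW a1@(0,1):SW a2@(2,3):NW a3@(1,3):NW a4@(3,3):NW a5@(0,1):N a6@(1,0):SW
t=3: a0@(1,1):NW a1@(1,0):SW a2@(1,2):NW a3@(0,2):NW a4@(2,2):NW a5@(1,0):SW a6@(2,3):SW
t=4: a0@(0,0):NW a1@(2,3):SW a2@(0,1):NW a3@(4,1):NW a4@(1,1):NW a5@(2,3):SW a6@(3,2):SW
t=5: a0@(4,3):NW a1@(3,2):SW a2@(4,0):NW a3@(3,0):NW a4@(0,0):NW a5@(3,2):SW a6@(4,1):SW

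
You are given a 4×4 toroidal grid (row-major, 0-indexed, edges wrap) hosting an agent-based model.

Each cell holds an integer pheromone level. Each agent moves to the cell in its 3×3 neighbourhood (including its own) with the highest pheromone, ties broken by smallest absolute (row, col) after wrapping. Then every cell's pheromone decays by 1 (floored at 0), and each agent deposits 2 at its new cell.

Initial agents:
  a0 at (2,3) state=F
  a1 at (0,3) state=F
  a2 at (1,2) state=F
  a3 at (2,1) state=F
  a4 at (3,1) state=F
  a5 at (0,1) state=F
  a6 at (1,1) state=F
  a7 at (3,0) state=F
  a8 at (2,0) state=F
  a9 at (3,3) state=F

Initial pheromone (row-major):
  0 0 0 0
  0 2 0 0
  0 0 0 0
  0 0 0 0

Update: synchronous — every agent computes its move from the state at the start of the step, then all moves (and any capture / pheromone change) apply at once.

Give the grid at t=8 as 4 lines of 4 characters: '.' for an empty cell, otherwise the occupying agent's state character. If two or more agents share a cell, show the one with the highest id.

t=1: a0@(1,0) a1@(0,0) a2@(1,1) a3@(1,1) a4@(0,0) a5@(1,1) a6@(1,1) a7@(0,0) a8@(1,1) a9@(0,0) | pheromone: 8 0 0 0 / 2 11 0 0 / 0 0 0 0 / 0 0 0 0
t=2: a0@(1,1) a1@(1,1) a2@(1,1) a3@(1,1) a4@(1,1) a5@(1,1) a6@(1,1) a7@(1,1) a8@(1,1) a9@(1,1) | pheromone: 7 0 0 0 / 1 30 0 0 / 0 0 0 0 / 0 0 0 0
t=3: a0@(1,1) a1@(1,1) a2@(1,1) a3@(1,1) a4@(1,1) a5@(1,1) a6@(1,1) a7@(1,1) a8@(1,1) a9@(1,1) | pheromone: 6 0 0 0 / 0 49 0 0 / 0 0 0 0 / 0 0 0 0
t=4: a0@(1,1) a1@(1,1) a2@(1,1) a3@(1,1) a4@(1,1) a5@(1,1) a6@(1,1) a7@(1,1) a8@(1,1) a9@(1,1) | pheromone: 5 0 0 0 / 0 68 0 0 / 0 0 0 0 / 0 0 0 0
t=5: a0@(1,1) a1@(1,1) a2@(1,1) a3@(1,1) a4@(1,1) a5@(1,1) a6@(1,1) a7@(1,1) a8@(1,1) a9@(1,1) | pheromone: 4 0 0 0 / 0 87 0 0 / 0 0 0 0 / 0 0 0 0
t=6: a0@(1,1) a1@(1,1) a2@(1,1) a3@(1,1) a4@(1,1) a5@(1,1) a6@(1,1) a7@(1,1) a8@(1,1) a9@(1,1) | pheromone: 3 0 0 0 / 0 106 0 0 / 0 0 0 0 / 0 0 0 0
t=7: a0@(1,1) a1@(1,1) a2@(1,1) a3@(1,1) a4@(1,1) a5@(1,1) a6@(1,1) a7@(1,1) a8@(1,1) a9@(1,1) | pheromone: 2 0 0 0 / 0 125 0 0 / 0 0 0 0 / 0 0 0 0
t=8: a0@(1,1) a1@(1,1) a2@(1,1) a3@(1,1) a4@(1,1) a5@(1,1) a6@(1,1) a7@(1,1) a8@(1,1) a9@(1,1) | pheromone: 1 0 0 0 / 0 144 0 0 / 0 0 0 0 / 0 0 0 0

....
.F..
....
....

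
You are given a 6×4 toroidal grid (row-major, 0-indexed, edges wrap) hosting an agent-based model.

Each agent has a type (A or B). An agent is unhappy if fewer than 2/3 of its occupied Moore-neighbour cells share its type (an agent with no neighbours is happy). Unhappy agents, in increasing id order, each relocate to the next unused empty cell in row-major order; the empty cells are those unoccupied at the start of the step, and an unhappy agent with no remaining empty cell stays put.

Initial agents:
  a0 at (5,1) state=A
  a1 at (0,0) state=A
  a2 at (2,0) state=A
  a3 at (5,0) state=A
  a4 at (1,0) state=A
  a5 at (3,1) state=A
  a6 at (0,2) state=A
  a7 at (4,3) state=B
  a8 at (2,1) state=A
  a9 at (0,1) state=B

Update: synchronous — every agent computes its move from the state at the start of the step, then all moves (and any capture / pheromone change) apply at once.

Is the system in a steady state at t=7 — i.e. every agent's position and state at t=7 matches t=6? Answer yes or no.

no

t=1: a0@(5,1):A a1@(0,0):A a2@(2,0):A a3@(0,3):A a4@(1,0):A a5@(3,1):A a6@(1,1):A a7@(1,2):B a8@(2,1):A a9@(1,3):B
t=2: a0@(5,1):A a1@(0,0):A a2@(2,0):A a3@(0,1):A a4@(1,0):A a5@(3,1):A a6@(1,1):A a7@(0,2):B a8@(2,1):A a9@(2,2):B
t=3: a0@(5,1):A a1@(0,0):A a2@(2,0):A a3@(0,1):A a4@(1,0):A a5@(3,1):A a6@(1,1):A a7@(0,3):B a8@(2,1):A a9@(1,2):B
t=4: a0@(5,1):A a1@(0,0):A a2@(2,0):A a3@(0,1):A a4@(1,0):A a5@(3,1):A a6@(1,1):A a7@(0,2):B a8@(2,1):A a9@(1,3):B
t=5: a0@(5,1):A a1@(0,0):A a2@(2,0):A a3@(0,1):A a4@(1,0):A a5@(3,1):A a6@(1,1):A a7@(0,3):B a8@(2,1):A a9@(1,2):B
t=6: a0@(5,1):A a1@(0,0):A a2@(2,0):A a3@(0,1):A a4@(1,0):A a5@(3,1):A a6@(1,1):A a7@(0,2):B a8@(2,1):A a9@(1,3):B
t=7: a0@(5,1):A a1@(0,0):A a2@(2,0):A a3@(0,1):A a4@(1,0):A a5@(3,1):A a6@(1,1):A a7@(0,3):B a8@(2,1):A a9@(1,2):B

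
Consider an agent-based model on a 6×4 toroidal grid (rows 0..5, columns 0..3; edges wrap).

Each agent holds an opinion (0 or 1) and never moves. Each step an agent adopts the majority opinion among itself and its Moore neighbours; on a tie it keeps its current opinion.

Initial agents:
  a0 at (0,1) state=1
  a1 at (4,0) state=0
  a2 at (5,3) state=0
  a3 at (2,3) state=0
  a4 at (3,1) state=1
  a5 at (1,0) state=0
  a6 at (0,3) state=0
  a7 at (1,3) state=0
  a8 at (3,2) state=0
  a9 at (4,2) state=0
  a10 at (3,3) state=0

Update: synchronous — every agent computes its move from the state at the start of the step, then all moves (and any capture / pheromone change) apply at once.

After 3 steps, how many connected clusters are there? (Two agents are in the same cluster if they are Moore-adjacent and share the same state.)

t=1: a0@(0,1):1 a1@(4,0):0 a2@(5,3):0 a3@(2,3):0 a4@(3,1):0 a5@(1,0):0 a6@(0,3):0 a7@(1,3):0 a8@(3,2):0 a9@(4,2):0 a10@(3,3):0
t=2: (unchanged — steady state)

2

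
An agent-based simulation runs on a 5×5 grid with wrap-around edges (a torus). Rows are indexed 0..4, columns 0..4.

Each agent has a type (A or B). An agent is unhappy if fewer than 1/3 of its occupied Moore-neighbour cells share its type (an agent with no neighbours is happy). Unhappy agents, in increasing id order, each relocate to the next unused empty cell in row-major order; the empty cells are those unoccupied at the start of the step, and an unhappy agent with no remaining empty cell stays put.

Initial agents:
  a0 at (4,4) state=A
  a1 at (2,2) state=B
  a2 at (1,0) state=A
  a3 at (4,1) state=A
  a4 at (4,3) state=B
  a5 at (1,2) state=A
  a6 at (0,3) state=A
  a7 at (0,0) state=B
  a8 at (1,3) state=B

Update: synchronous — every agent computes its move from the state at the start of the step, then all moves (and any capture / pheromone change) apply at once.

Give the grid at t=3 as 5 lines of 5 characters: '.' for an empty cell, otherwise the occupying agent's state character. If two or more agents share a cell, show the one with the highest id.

t=1: a0@(4,4):A a1@(2,2):B a2@(0,1):A a3@(0,2):A a4@(0,4):B a5@(1,2):A a6@(0,3):A a7@(1,1):B a8@(1,3):B
t=2: a0@(4,4):A a1@(2,2):B a2@(0,1):A a3@(0,2):A a4@(0,4):B a5@(1,2):A a6@(0,3):A a7@(0,0):B a8@(1,3):B
t=3: (unchanged — steady state)

BAAAB
..AB.
..B..
.....
....A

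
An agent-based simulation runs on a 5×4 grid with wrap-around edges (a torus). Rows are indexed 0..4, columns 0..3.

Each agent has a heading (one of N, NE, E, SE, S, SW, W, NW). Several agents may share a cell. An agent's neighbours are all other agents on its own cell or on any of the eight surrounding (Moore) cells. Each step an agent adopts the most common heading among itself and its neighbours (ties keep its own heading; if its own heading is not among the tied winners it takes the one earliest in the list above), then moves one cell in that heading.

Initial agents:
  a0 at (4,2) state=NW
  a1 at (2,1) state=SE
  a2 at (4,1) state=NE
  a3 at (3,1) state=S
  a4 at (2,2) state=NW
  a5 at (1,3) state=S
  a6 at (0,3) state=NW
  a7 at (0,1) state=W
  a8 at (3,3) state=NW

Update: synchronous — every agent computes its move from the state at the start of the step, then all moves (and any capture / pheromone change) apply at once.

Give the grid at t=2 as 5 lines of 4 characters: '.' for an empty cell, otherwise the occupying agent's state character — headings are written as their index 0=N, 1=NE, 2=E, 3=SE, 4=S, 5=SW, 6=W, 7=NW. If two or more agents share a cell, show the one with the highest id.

t=1: a0@(3,1):NW a1@(3,2):SE a2@(3,2):NE a3@(2,0):NW a4@(1,1):NW a5@(0,2):NW a6@(4,2):NW a7@(0,0):W a8@(2,2):NW
t=2: a0@(2,0):NW a1@(2,1):NW a2@(2,1):NW a3@(1,3):NW a4@(0,0):NW a5@(4,1):NW a6@(3,1):NW a7@(0,3):W a8@(1,1):NW

7..6
.7.7
77..
.7..
.7..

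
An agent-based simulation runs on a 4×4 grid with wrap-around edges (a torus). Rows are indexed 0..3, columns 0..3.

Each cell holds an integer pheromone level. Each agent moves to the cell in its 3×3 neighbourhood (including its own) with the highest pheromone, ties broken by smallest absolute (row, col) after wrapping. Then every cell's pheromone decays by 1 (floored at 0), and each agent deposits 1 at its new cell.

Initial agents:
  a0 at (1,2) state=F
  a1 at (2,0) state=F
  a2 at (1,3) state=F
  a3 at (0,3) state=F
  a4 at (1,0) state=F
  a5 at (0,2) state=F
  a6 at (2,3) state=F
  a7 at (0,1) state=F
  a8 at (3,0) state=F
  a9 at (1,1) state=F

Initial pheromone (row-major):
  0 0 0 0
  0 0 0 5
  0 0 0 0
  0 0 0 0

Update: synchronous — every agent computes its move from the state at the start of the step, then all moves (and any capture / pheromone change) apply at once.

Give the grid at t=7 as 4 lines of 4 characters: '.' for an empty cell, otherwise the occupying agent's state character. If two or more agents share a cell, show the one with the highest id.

t=1: a0@(1,3) a1@(1,3) a2@(1,3) a3@(1,3) a4@(1,3) a5@(1,3) a6@(1,3) a7@(0,0) a8@(0,0) a9@(0,0) | pheromone: 3 0 0 0 / 0 0 0 11 / 0 0 0 0 / 0 0 0 0
t=2: a0@(1,3) a1@(1,3) a2@(1,3) a3@(1,3) a4@(1,3) a5@(1,3) a6@(1,3) a7@(1,3) a8@(1,3) a9@(1,3) | pheromone: 2 0 0 0 / 0 0 0 20 / 0 0 0 0 / 0 0 0 0
t=3: a0@(1,3) a1@(1,3) a2@(1,3) a3@(1,3) a4@(1,3) a5@(1,3) a6@(1,3) a7@(1,3) a8@(1,3) a9@(1,3) | pheromone: 1 0 0 0 / 0 0 0 29 / 0 0 0 0 / 0 0 0 0
t=4: a0@(1,3) a1@(1,3) a2@(1,3) a3@(1,3) a4@(1,3) a5@(1,3) a6@(1,3) a7@(1,3) a8@(1,3) a9@(1,3) | pheromone: 0 0 0 0 / 0 0 0 38 / 0 0 0 0 / 0 0 0 0
t=5: a0@(1,3) a1@(1,3) a2@(1,3) a3@(1,3) a4@(1,3) a5@(1,3) a6@(1,3) a7@(1,3) a8@(1,3) a9@(1,3) | pheromone: 0 0 0 0 / 0 0 0 47 / 0 0 0 0 / 0 0 0 0
t=6: a0@(1,3) a1@(1,3) a2@(1,3) a3@(1,3) a4@(1,3) a5@(1,3) a6@(1,3) a7@(1,3) a8@(1,3) a9@(1,3) | pheromone: 0 0 0 0 / 0 0 0 56 / 0 0 0 0 / 0 0 0 0
t=7: a0@(1,3) a1@(1,3) a2@(1,3) a3@(1,3) a4@(1,3) a5@(1,3) a6@(1,3) a7@(1,3) a8@(1,3) a9@(1,3) | pheromone: 0 0 0 0 / 0 0 0 65 / 0 0 0 0 / 0 0 0 0

....
...F
....
....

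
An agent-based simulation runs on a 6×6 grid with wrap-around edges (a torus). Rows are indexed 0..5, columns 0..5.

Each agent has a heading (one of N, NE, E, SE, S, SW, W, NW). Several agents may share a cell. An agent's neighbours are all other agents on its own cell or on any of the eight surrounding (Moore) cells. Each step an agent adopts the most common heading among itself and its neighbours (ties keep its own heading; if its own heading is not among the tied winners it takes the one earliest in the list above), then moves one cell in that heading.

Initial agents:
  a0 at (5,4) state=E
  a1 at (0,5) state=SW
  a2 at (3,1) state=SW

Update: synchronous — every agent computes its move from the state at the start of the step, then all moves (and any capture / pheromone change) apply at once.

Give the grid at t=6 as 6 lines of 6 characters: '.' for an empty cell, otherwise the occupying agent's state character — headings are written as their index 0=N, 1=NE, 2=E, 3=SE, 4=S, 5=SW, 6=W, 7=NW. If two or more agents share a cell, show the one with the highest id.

.....5
......
......
.5....
......
....2.

t=1: a0@(5,5):E a1@(1,4):SW a2@(4,0):SW
t=2: a0@(5,0):E a1@(2,3):SW a2@(5,5):SW
t=3: a0@(5,1):E a1@(3,2):SW a2@(0,4):SW
t=4: a0@(5,2):E a1@(4,1):SW a2@(1,3):SW
t=5: a0@(5,3):E a1@(5,0):SW a2@(2,2):SW
t=6: a0@(5,4):E a1@(0,5):SW a2@(3,1):SW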